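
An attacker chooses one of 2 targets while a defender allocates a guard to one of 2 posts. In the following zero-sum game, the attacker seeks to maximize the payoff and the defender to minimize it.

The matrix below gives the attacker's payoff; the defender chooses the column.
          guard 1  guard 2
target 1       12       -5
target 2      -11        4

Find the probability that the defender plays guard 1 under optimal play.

9/32

Row minima are -5 and -11, so the attacker's maximin is -5; column maxima are 12 and 4, so the defender's minimax is 4. These differ, so the equilibrium is in mixed strategies.
Let the defender play guard 1 with probability q. The attacker is indifferent when 12q − 5(1−q) = −11q + 4(1−q), giving q = 9/32.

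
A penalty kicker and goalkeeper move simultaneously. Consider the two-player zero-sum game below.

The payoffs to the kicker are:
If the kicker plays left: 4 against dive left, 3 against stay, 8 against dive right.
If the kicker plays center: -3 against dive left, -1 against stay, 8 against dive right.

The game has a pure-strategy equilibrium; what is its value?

3

Row minima: 3, -3 → the kicker's maximin is 3.
Column maxima: 4, 3, 8 → the goalkeeper's minimax is 3.
They coincide at (left, stay), so the value is 3.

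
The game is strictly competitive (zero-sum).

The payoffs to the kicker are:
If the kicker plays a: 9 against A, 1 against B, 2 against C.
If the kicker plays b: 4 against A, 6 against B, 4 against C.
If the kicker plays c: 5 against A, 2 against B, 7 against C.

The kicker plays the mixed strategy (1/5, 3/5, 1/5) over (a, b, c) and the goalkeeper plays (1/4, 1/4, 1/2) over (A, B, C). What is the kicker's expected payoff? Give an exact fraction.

Against (1/4, 1/4, 1/2), each row's expected payoff is a: 7/2; b: 9/2; c: 21/4.
Taking the (1/5, 3/5, 1/5)-weighted average: (1/5)·(7/2) + (3/5)·(9/2) + (1/5)·(21/4) = 89/20.

89/20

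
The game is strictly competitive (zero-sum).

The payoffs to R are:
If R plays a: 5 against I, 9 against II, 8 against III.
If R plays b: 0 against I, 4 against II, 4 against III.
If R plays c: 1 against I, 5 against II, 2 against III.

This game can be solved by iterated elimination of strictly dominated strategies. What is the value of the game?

Row b is strictly dominated by row a (5>0, 9>4, 8>4); eliminate b.
Column III is strictly dominated by I for C (5<8, 1<2); eliminate III.
Row c is strictly dominated by row a (5>1, 9>5); eliminate c.
Column II is strictly dominated by I for C (5<9); eliminate II.
Only (a, I) remains, with payoff 5.

5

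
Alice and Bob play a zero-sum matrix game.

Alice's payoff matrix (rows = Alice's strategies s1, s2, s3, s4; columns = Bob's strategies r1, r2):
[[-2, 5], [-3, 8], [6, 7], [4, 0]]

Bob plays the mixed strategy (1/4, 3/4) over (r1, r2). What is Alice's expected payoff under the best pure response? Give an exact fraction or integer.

s1: (-2)·(1/4) + (5)·(3/4) = 13/4.
s2: (-3)·(1/4) + (8)·(3/4) = 21/4.
s3: (6)·(1/4) + (7)·(3/4) = 27/4.
s4: (4)·(1/4) + (0)·(3/4) = 1.
The best pure response is s3 with expected payoff 27/4.

27/4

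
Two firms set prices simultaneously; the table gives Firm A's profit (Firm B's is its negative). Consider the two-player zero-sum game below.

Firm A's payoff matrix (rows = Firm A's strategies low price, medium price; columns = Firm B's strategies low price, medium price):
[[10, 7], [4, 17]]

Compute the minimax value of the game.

Row minima are 7 and 4, so Firm A's maximin is 7; column maxima are 10 and 17, so Firm B's minimax is 10. These differ, so the equilibrium is in mixed strategies.
Let Firm A play low price with probability p. Firm B is indifferent when 10p + 4(1−p) = 7p + 17(1−p), giving p = 13/16.
Let Firm B play low price with probability q. Firm A is indifferent when 10q + 7(1−q) = 4q + 17(1−q), giving q = 5/8.
The value is 10·(5/8) + (7)·(3/8) = 71/8.

71/8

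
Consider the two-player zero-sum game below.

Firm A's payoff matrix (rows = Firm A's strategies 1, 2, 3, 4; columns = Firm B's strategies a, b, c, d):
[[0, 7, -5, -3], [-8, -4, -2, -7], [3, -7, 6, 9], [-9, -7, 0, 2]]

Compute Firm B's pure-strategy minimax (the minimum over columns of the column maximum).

3

The worst case (largest entry) in each column is a: 3, b: 7, c: 6, d: 9.
The best (smallest) of these is 3.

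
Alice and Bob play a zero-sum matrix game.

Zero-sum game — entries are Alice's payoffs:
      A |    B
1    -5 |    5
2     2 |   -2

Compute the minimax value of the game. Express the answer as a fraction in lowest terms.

Row minima are -5 and -2, so Alice's maximin is -2; column maxima are 2 and 5, so Bob's minimax is 2. These differ, so the equilibrium is in mixed strategies.
Let Alice play 1 with probability p. Bob is indifferent when −5p + 2(1−p) = 5p − 2(1−p), giving p = 2/7.
Let Bob play A with probability q. Alice is indifferent when −5q + 5(1−q) = 2q − 2(1−q), giving q = 1/2.
The value is -5·(1/2) + (5)·(1/2) = 0.

0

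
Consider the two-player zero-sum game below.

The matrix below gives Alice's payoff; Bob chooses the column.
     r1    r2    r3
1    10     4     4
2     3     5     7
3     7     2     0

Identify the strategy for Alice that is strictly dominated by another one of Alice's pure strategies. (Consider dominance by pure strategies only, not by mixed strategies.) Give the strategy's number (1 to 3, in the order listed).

3

Compare 3 with 1: 10 > 7, 4 > 2, 4 > 0.
So 1 strictly dominates 3 for Alice; 3 is strictly dominated.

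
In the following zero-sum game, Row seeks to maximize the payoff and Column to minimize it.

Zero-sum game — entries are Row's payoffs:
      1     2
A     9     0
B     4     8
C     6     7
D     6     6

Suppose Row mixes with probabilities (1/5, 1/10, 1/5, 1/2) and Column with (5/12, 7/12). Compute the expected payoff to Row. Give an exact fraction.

57/10

Against (5/12, 7/12), each row's expected payoff is A: 15/4; B: 19/3; C: 79/12; D: 6.
Taking the (1/5, 1/10, 1/5, 1/2)-weighted average: (1/5)·(15/4) + (1/10)·(19/3) + (1/5)·(79/12) + (1/2)·(6) = 57/10.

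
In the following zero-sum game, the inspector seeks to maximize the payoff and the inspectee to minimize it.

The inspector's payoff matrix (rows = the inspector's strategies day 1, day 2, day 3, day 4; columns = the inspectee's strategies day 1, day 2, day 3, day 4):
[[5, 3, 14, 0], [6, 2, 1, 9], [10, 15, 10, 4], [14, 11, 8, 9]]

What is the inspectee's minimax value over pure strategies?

9

The worst case (largest entry) in each column is day 1: 14, day 2: 15, day 3: 14, day 4: 9.
The best (smallest) of these is 9.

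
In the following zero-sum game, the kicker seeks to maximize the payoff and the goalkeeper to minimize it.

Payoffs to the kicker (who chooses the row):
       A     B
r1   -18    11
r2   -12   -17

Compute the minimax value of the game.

-219/17

Row minima are -18 and -17, so the kicker's maximin is -17; column maxima are -12 and 11, so the goalkeeper's minimax is -12. These differ, so the equilibrium is in mixed strategies.
Let the kicker play r1 with probability p. The goalkeeper is indifferent when −18p − 12(1−p) = 11p − 17(1−p), giving p = 5/34.
Let the goalkeeper play A with probability q. The kicker is indifferent when −18q + 11(1−q) = −12q − 17(1−q), giving q = 14/17.
The value is -18·(14/17) + (11)·(3/17) = -219/17.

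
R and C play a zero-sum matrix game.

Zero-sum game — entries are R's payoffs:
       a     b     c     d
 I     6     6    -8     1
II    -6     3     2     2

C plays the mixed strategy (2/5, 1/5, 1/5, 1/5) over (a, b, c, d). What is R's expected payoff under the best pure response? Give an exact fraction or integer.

I: (6)·(2/5) + (6)·(1/5) + (-8)·(1/5) + (1)·(1/5) = 11/5.
II: (-6)·(2/5) + (3)·(1/5) + (2)·(1/5) + (2)·(1/5) = -1.
The best pure response is I with expected payoff 11/5.

11/5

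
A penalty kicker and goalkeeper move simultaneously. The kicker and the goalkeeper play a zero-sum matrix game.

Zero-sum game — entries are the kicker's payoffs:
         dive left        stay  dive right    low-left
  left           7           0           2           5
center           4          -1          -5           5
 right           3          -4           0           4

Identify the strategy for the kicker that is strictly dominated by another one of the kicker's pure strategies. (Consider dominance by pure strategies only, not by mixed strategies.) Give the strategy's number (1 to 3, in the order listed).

3

Compare right with left: 7 > 3, 0 > -4, 2 > 0, 5 > 4.
So left strictly dominates right for the kicker; right is strictly dominated.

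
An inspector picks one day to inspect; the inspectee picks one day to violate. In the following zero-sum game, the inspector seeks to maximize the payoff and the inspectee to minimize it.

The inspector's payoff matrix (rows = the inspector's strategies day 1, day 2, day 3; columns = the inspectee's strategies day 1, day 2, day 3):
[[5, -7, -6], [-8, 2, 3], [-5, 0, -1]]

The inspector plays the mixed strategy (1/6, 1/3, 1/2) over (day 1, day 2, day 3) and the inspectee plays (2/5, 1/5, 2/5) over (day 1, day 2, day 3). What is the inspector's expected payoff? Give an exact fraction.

-61/30

Against (2/5, 1/5, 2/5), each row's expected payoff is day 1: -9/5; day 2: -8/5; day 3: -12/5.
Taking the (1/6, 1/3, 1/2)-weighted average: (1/6)·(-9/5) + (1/3)·(-8/5) + (1/2)·(-12/5) = -61/30.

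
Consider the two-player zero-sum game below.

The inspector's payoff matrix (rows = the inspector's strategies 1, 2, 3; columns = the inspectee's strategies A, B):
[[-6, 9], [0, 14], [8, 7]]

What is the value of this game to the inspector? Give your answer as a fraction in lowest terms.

Row 1 is strictly dominated by row 2, so the inspector never plays it.
The remaining 2×2 game on (2, 3) × (A, B) has no saddle point. Let the inspector play 2 with probability p; indifference gives 8(1−p) = 14p + 7(1−p), so p = 1/15.
Similarly the inspectee's optimal q on A is 7/15, and the value is 0·(7/15) + (14)·(8/15) = 112/15.

112/15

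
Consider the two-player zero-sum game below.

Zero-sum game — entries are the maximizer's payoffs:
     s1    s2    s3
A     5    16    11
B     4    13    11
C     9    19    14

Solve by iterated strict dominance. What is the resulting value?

9

Column s2 is strictly dominated by s1 for the minimizer (5<16, 4<13, 9<19); eliminate s2.
Row A is strictly dominated by row C (9>5, 14>11); eliminate A.
Row B is strictly dominated by row C (9>4, 14>11); eliminate B.
Column s3 is strictly dominated by s1 for the minimizer (9<14); eliminate s3.
Only (C, s1) remains, with payoff 9.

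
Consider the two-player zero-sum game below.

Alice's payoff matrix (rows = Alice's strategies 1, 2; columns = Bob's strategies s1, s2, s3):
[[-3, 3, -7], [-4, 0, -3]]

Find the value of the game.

-19/5

Column s2 is strictly dominated by s1 for Bob (it gives Alice more in every row).
The remaining 2×2 game on (1, 2) × (s1, s3) has no saddle point. Let Alice play 1 with probability p; indifference gives −3p − 4(1−p) = −7p − 3(1−p), so p = 1/5.
Similarly Bob's optimal q on s1 is 4/5, and the value is -3·(4/5) + (-7)·(1/5) = -19/5.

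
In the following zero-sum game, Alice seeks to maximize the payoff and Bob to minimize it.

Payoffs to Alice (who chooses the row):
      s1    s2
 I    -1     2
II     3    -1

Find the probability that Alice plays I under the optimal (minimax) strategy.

Row minima are -1 and -1, so Alice's maximin is -1; column maxima are 3 and 2, so Bob's minimax is 2. These differ, so the equilibrium is in mixed strategies.
Let Alice play I with probability p. Bob is indifferent when −p + 3(1−p) = 2p − (1−p), giving p = 4/7.

4/7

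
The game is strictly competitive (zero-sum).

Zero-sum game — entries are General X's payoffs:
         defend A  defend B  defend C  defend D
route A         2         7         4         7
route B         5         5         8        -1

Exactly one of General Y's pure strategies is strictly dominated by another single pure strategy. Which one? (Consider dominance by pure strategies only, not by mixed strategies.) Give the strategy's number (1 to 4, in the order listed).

General Y prefers columns that give General X less. Compare defend C with defend A: 2 < 4, 5 < 8.
So defend A strictly dominates defend C for General Y; defend C is strictly dominated.

3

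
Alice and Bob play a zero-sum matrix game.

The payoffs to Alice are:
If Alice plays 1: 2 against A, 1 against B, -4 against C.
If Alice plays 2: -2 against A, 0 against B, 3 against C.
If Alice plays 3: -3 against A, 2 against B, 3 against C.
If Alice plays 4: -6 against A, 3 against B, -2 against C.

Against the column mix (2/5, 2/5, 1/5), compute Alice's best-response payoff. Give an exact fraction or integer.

2/5

1: (2)·(2/5) + (1)·(2/5) + (-4)·(1/5) = 2/5.
2: (-2)·(2/5) + (0)·(2/5) + (3)·(1/5) = -1/5.
3: (-3)·(2/5) + (2)·(2/5) + (3)·(1/5) = 1/5.
4: (-6)·(2/5) + (3)·(2/5) + (-2)·(1/5) = -8/5.
The best pure response is 1 with expected payoff 2/5.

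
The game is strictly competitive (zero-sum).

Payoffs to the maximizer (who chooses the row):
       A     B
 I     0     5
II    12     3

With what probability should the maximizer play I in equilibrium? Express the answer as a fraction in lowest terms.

Row minima are 0 and 3, so the maximizer's maximin is 3; column maxima are 12 and 5, so the minimizer's minimax is 5. These differ, so the equilibrium is in mixed strategies.
Let the maximizer play I with probability p. The minimizer is indifferent when 12(1−p) = 5p + 3(1−p), giving p = 9/14.

9/14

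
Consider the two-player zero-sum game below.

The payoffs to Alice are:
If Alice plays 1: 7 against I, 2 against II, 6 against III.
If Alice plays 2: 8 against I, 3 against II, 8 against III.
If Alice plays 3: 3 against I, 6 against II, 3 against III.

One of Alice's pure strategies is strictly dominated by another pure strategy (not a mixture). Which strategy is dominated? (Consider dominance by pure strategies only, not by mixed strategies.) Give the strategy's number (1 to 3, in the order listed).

1

Compare 1 with 2: 8 > 7, 3 > 2, 8 > 6.
So 2 strictly dominates 1 for Alice; 1 is strictly dominated.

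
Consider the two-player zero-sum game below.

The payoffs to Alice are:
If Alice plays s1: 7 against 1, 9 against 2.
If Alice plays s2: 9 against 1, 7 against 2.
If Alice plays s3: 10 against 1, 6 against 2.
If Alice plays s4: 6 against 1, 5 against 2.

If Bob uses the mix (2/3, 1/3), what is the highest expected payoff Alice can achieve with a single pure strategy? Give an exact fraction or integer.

26/3

s1: (7)·(2/3) + (9)·(1/3) = 23/3.
s2: (9)·(2/3) + (7)·(1/3) = 25/3.
s3: (10)·(2/3) + (6)·(1/3) = 26/3.
s4: (6)·(2/3) + (5)·(1/3) = 17/3.
The best pure response is s3 with expected payoff 26/3.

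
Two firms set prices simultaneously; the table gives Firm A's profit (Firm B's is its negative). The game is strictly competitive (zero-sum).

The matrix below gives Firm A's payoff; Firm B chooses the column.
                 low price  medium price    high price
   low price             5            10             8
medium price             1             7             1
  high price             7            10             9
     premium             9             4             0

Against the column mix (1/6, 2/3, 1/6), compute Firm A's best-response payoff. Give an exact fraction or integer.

28/3

low price: (5)·(1/6) + (10)·(2/3) + (8)·(1/6) = 53/6.
medium price: (1)·(1/6) + (7)·(2/3) + (1)·(1/6) = 5.
high price: (7)·(1/6) + (10)·(2/3) + (9)·(1/6) = 28/3.
premium: (9)·(1/6) + (4)·(2/3) + (0)·(1/6) = 25/6.
The best pure response is high price with expected payoff 28/3.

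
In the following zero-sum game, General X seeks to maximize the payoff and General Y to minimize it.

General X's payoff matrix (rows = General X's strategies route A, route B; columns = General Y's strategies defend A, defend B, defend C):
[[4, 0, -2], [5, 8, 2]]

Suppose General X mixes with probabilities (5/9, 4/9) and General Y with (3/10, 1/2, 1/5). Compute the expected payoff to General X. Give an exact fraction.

Against (3/10, 1/2, 1/5), each row's expected payoff is route A: 4/5; route B: 59/10.
Taking the (5/9, 4/9)-weighted average: (5/9)·(4/5) + (4/9)·(59/10) = 46/15.

46/15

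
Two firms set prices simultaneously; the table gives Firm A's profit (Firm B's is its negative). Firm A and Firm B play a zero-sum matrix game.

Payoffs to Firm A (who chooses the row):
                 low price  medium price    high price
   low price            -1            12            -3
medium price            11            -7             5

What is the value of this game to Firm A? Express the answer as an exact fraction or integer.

13/9

Column low price is strictly dominated by high price for Firm B (it gives Firm A more in every row).
The remaining 2×2 game on (low price, medium price) × (medium price, high price) has no saddle point. Let Firm A play low price with probability p; indifference gives 12p − 7(1−p) = −3p + 5(1−p), so p = 4/9.
Similarly Firm B's optimal q on medium price is 8/27, and the value is 12·(8/27) + (-3)·(19/27) = 13/9.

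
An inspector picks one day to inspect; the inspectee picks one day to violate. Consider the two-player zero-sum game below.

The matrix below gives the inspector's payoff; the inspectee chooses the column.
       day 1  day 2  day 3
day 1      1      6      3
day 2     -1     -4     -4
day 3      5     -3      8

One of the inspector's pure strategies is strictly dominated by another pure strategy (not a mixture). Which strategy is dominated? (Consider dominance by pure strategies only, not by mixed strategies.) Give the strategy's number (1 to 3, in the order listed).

2

Compare day 2 with day 1: 1 > -1, 6 > -4, 3 > -4.
So day 1 strictly dominates day 2 for the inspector; day 2 is strictly dominated.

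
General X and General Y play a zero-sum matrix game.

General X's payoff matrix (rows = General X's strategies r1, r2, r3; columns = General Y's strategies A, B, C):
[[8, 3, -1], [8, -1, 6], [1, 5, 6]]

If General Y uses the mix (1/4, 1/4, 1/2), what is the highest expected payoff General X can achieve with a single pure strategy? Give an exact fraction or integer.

19/4

r1: (8)·(1/4) + (3)·(1/4) + (-1)·(1/2) = 9/4.
r2: (8)·(1/4) + (-1)·(1/4) + (6)·(1/2) = 19/4.
r3: (1)·(1/4) + (5)·(1/4) + (6)·(1/2) = 9/2.
The best pure response is r2 with expected payoff 19/4.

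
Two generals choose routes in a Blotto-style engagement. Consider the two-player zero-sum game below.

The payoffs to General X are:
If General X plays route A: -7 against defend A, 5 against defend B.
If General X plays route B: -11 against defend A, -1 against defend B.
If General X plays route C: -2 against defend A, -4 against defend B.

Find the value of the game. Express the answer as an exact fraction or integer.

Row route B is strictly dominated by row route A, so General X never plays it.
The remaining 2×2 game on (route A, route C) × (defend A, defend B) has no saddle point. Let General X play route A with probability p; indifference gives −7p − 2(1−p) = 5p − 4(1−p), so p = 1/7.
Similarly General Y's optimal q on defend A is 9/14, and the value is -7·(9/14) + (5)·(5/14) = -19/7.

-19/7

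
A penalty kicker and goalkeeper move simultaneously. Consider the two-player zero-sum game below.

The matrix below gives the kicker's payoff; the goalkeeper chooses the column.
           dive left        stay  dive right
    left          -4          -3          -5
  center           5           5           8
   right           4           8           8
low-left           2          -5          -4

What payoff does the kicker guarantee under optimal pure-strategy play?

5

Row minima: -5, 5, 4, -5 → the kicker's maximin is 5.
Column maxima: 5, 8, 8 → the goalkeeper's minimax is 5.
They coincide at (center, dive left), so the value is 5.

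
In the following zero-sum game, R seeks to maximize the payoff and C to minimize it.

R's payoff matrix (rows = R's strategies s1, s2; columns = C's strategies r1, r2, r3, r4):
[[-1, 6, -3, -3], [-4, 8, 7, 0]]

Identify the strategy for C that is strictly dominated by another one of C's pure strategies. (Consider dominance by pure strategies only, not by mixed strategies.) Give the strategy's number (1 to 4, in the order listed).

C prefers columns that give R less. Compare r2 with r1: -1 < 6, -4 < 8.
So r1 strictly dominates r2 for C; r2 is strictly dominated.

2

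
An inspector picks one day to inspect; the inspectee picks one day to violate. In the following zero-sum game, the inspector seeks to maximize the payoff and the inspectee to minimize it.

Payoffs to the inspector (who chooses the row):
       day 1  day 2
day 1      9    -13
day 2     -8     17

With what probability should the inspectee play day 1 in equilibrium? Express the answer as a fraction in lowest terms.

30/47

Row minima are -13 and -8, so the inspector's maximin is -8; column maxima are 9 and 17, so the inspectee's minimax is 9. These differ, so the equilibrium is in mixed strategies.
Let the inspectee play day 1 with probability q. The inspector is indifferent when 9q − 13(1−q) = −8q + 17(1−q), giving q = 30/47.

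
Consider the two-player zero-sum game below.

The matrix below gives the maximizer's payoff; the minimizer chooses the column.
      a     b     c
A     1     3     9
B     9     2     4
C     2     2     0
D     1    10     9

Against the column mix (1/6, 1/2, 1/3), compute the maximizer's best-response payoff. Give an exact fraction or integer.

49/6

A: (1)·(1/6) + (3)·(1/2) + (9)·(1/3) = 14/3.
B: (9)·(1/6) + (2)·(1/2) + (4)·(1/3) = 23/6.
C: (2)·(1/6) + (2)·(1/2) + (0)·(1/3) = 4/3.
D: (1)·(1/6) + (10)·(1/2) + (9)·(1/3) = 49/6.
The best pure response is D with expected payoff 49/6.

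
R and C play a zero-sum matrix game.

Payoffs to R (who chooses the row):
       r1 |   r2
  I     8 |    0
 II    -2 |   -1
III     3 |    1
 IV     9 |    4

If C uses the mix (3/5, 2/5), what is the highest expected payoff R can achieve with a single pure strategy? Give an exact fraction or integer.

7

I: (8)·(3/5) + (0)·(2/5) = 24/5.
II: (-2)·(3/5) + (-1)·(2/5) = -8/5.
III: (3)·(3/5) + (1)·(2/5) = 11/5.
IV: (9)·(3/5) + (4)·(2/5) = 7.
The best pure response is IV with expected payoff 7.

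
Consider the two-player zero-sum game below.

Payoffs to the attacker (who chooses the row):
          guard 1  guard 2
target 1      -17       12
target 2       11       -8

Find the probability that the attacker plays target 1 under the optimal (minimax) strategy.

19/48

Row minima are -17 and -8, so the attacker's maximin is -8; column maxima are 11 and 12, so the defender's minimax is 11. These differ, so the equilibrium is in mixed strategies.
Let the attacker play target 1 with probability p. The defender is indifferent when −17p + 11(1−p) = 12p − 8(1−p), giving p = 19/48.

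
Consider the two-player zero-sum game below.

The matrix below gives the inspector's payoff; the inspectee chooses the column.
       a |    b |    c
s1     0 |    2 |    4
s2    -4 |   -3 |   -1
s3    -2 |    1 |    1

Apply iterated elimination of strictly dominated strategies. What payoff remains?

0

Row s3 is strictly dominated by row s1 (0>-2, 2>1, 4>1); eliminate s3.
Row s2 is strictly dominated by row s1 (0>-4, 2>-3, 4>-1); eliminate s2.
Column b is strictly dominated by a for the inspectee (0<2); eliminate b.
Column c is strictly dominated by a for the inspectee (0<4); eliminate c.
Only (s1, a) remains, with payoff 0.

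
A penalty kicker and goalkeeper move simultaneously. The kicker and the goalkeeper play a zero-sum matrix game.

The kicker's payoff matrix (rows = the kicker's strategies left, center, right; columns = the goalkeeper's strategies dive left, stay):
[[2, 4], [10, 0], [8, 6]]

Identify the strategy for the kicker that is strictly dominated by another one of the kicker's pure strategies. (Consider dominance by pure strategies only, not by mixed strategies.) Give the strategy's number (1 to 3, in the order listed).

1

Compare left with right: 8 > 2, 6 > 4.
So right strictly dominates left for the kicker; left is strictly dominated.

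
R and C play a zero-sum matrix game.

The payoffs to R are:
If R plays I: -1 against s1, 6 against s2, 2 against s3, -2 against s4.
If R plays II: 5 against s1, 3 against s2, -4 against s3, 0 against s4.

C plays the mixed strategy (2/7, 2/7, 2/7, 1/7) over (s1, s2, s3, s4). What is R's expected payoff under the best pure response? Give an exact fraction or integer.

12/7

I: (-1)·(2/7) + (6)·(2/7) + (2)·(2/7) + (-2)·(1/7) = 12/7.
II: (5)·(2/7) + (3)·(2/7) + (-4)·(2/7) + (0)·(1/7) = 8/7.
The best pure response is I with expected payoff 12/7.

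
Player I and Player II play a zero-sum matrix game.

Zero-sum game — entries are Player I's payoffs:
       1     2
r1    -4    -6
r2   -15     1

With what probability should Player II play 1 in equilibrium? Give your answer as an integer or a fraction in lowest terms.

Row minima are -6 and -15, so Player I's maximin is -6; column maxima are -4 and 1, so Player II's minimax is -4. These differ, so the equilibrium is in mixed strategies.
Let Player II play 1 with probability q. Player I is indifferent when −4q − 6(1−q) = −15q + (1−q), giving q = 7/18.

7/18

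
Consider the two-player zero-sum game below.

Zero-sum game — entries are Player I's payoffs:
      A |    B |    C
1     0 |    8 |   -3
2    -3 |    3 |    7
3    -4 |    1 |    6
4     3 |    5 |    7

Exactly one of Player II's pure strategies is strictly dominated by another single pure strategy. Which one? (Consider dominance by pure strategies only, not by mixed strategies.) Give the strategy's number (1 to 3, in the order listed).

Player II prefers columns that give Player I less. Compare B with A: 0 < 8, -3 < 3, -4 < 1, 3 < 5.
So A strictly dominates B for Player II; B is strictly dominated.

2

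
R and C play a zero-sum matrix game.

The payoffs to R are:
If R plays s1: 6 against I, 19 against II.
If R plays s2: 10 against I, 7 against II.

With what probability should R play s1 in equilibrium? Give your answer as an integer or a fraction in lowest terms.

3/16

Row minima are 6 and 7, so R's maximin is 7; column maxima are 10 and 19, so C's minimax is 10. These differ, so the equilibrium is in mixed strategies.
Let R play s1 with probability p. C is indifferent when 6p + 10(1−p) = 19p + 7(1−p), giving p = 3/16.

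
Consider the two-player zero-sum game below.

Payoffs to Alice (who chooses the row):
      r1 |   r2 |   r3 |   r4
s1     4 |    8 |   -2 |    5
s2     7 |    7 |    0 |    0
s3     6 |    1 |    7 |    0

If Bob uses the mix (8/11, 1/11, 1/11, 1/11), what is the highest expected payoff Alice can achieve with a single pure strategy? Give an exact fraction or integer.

63/11

s1: (4)·(8/11) + (8)·(1/11) + (-2)·(1/11) + (5)·(1/11) = 43/11.
s2: (7)·(8/11) + (7)·(1/11) + (0)·(1/11) + (0)·(1/11) = 63/11.
s3: (6)·(8/11) + (1)·(1/11) + (7)·(1/11) + (0)·(1/11) = 56/11.
The best pure response is s2 with expected payoff 63/11.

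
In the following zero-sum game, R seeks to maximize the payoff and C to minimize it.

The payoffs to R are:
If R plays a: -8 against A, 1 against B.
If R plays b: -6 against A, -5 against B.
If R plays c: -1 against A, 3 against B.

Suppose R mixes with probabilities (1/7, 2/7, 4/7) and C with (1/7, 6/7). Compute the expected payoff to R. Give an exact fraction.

-6/49

Against (1/7, 6/7), each row's expected payoff is a: -2/7; b: -36/7; c: 17/7.
Taking the (1/7, 2/7, 4/7)-weighted average: (1/7)·(-2/7) + (2/7)·(-36/7) + (4/7)·(17/7) = -6/49.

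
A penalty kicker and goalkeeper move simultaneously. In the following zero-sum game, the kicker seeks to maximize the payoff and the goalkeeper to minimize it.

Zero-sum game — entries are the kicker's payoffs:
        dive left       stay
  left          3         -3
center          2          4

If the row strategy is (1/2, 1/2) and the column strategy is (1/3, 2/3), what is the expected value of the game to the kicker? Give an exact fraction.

Against (1/3, 2/3), each row's expected payoff is left: -1; center: 10/3.
Taking the (1/2, 1/2)-weighted average: (1/2)·(-1) + (1/2)·(10/3) = 7/6.

7/6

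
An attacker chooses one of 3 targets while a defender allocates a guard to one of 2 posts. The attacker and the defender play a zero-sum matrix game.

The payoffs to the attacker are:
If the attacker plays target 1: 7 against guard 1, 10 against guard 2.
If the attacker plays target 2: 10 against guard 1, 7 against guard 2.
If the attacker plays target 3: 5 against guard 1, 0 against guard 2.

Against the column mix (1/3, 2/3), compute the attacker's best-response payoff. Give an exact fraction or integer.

target 1: (7)·(1/3) + (10)·(2/3) = 9.
target 2: (10)·(1/3) + (7)·(2/3) = 8.
target 3: (5)·(1/3) + (0)·(2/3) = 5/3.
The best pure response is target 1 with expected payoff 9.

9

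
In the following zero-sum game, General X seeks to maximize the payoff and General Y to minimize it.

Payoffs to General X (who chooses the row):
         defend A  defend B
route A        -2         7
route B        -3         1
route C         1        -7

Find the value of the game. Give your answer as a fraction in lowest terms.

-7/17

Row route B is strictly dominated by row route A, so General X never plays it.
The remaining 2×2 game on (route A, route C) × (defend A, defend B) has no saddle point. Let General X play route A with probability p; indifference gives −2p + (1−p) = 7p − 7(1−p), so p = 8/17.
Similarly General Y's optimal q on defend A is 14/17, and the value is -2·(14/17) + (7)·(3/17) = -7/17.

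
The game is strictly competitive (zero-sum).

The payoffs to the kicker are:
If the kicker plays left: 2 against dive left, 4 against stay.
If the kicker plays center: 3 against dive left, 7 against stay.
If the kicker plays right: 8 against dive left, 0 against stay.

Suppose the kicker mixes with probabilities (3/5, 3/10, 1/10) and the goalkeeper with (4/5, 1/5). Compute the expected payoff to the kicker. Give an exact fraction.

161/50

Against (4/5, 1/5), each row's expected payoff is left: 12/5; center: 19/5; right: 32/5.
Taking the (3/5, 3/10, 1/10)-weighted average: (3/5)·(12/5) + (3/10)·(19/5) + (1/10)·(32/5) = 161/50.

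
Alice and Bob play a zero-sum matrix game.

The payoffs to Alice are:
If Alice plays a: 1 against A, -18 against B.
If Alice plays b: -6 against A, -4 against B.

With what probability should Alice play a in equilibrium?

Row minima are -18 and -6, so Alice's maximin is -6; column maxima are 1 and -4, so Bob's minimax is -4. These differ, so the equilibrium is in mixed strategies.
Let Alice play a with probability p. Bob is indifferent when p − 6(1−p) = −18p − 4(1−p), giving p = 2/21.

2/21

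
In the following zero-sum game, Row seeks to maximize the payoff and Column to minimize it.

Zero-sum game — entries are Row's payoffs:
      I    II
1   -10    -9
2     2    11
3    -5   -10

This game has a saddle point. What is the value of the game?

Row minima: -10, 2, -10 → Row's maximin is 2.
Column maxima: 2, 11 → Column's minimax is 2.
They coincide at (2, I), so the value is 2.

2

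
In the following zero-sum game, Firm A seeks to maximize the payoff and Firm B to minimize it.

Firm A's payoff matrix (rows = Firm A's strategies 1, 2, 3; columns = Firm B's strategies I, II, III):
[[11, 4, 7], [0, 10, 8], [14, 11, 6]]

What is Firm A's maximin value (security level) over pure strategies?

6

The worst-case payoff for each row is 1: 4, 2: 0, 3: 6.
The best of these is 6.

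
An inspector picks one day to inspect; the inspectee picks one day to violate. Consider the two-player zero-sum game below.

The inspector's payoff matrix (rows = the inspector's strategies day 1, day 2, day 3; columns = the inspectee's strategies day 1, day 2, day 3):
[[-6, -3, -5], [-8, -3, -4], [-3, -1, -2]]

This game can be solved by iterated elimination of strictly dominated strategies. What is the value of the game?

-3

Column day 3 is strictly dominated by day 1 for the inspectee (-6<-5, -8<-4, -3<-2); eliminate day 3.
Row day 1 is strictly dominated by row day 3 (-3>-6, -1>-3); eliminate day 1.
Column day 2 is strictly dominated by day 1 for the inspectee (-8<-3, -3<-1); eliminate day 2.
Row day 2 is strictly dominated by row day 3 (-3>-8); eliminate day 2.
Only (day 3, day 1) remains, with payoff -3.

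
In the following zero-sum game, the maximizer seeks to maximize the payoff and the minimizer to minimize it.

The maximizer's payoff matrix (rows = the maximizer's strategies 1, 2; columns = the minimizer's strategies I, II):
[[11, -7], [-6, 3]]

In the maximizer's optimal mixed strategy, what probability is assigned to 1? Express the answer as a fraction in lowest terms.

1/3

Row minima are -7 and -6, so the maximizer's maximin is -6; column maxima are 11 and 3, so the minimizer's minimax is 3. These differ, so the equilibrium is in mixed strategies.
Let the maximizer play 1 with probability p. The minimizer is indifferent when 11p − 6(1−p) = −7p + 3(1−p), giving p = 1/3.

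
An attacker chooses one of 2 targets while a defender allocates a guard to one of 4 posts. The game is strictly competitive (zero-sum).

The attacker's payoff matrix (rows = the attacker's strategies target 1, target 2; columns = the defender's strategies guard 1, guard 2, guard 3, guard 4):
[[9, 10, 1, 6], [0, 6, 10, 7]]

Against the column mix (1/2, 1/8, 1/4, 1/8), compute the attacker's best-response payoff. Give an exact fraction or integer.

target 1: (9)·(1/2) + (10)·(1/8) + (1)·(1/4) + (6)·(1/8) = 27/4.
target 2: (0)·(1/2) + (6)·(1/8) + (10)·(1/4) + (7)·(1/8) = 33/8.
The best pure response is target 1 with expected payoff 27/4.

27/4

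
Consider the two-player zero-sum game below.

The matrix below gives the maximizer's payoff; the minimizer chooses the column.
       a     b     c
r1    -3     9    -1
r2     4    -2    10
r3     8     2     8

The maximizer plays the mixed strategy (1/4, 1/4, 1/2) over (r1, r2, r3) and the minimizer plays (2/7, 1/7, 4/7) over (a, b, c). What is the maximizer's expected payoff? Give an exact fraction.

145/28

Against (2/7, 1/7, 4/7), each row's expected payoff is r1: -1/7; r2: 46/7; r3: 50/7.
Taking the (1/4, 1/4, 1/2)-weighted average: (1/4)·(-1/7) + (1/4)·(46/7) + (1/2)·(50/7) = 145/28.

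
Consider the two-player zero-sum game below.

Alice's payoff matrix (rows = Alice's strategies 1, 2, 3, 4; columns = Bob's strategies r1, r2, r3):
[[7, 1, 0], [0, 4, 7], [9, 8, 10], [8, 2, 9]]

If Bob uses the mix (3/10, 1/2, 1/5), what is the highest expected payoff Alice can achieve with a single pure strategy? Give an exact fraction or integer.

1: (7)·(3/10) + (1)·(1/2) + (0)·(1/5) = 13/5.
2: (0)·(3/10) + (4)·(1/2) + (7)·(1/5) = 17/5.
3: (9)·(3/10) + (8)·(1/2) + (10)·(1/5) = 87/10.
4: (8)·(3/10) + (2)·(1/2) + (9)·(1/5) = 26/5.
The best pure response is 3 with expected payoff 87/10.

87/10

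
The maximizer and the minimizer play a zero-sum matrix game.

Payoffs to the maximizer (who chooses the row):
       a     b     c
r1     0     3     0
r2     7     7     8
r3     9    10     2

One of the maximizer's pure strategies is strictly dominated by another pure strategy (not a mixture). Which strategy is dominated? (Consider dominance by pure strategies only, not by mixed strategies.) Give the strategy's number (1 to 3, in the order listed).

1

Compare r1 with r2: 7 > 0, 7 > 3, 8 > 0.
So r2 strictly dominates r1 for the maximizer; r1 is strictly dominated.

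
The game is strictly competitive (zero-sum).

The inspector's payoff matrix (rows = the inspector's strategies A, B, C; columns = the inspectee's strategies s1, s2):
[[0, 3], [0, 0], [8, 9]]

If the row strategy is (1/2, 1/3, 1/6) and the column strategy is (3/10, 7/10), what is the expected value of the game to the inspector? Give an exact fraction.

Against (3/10, 7/10), each row's expected payoff is A: 21/10; B: 0; C: 87/10.
Taking the (1/2, 1/3, 1/6)-weighted average: (1/2)·(21/10) + (1/3)·(0) + (1/6)·(87/10) = 5/2.

5/2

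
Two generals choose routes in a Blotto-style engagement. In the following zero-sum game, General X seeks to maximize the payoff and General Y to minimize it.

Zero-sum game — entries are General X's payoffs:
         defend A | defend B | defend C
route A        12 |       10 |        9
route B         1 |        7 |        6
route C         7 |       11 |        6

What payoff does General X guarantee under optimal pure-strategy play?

9

Row minima: 9, 1, 6 → General X's maximin is 9.
Column maxima: 12, 11, 9 → General Y's minimax is 9.
They coincide at (route A, defend C), so the value is 9.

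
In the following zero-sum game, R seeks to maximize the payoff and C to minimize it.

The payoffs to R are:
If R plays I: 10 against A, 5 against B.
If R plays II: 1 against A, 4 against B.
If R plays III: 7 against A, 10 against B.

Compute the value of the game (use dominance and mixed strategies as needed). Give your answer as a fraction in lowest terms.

65/8

Row II is strictly dominated by row III, so R never plays it.
The remaining 2×2 game on (I, III) × (A, B) has no saddle point. Let R play I with probability p; indifference gives 10p + 7(1−p) = 5p + 10(1−p), so p = 3/8.
Similarly C's optimal q on A is 5/8, and the value is 10·(5/8) + (5)·(3/8) = 65/8.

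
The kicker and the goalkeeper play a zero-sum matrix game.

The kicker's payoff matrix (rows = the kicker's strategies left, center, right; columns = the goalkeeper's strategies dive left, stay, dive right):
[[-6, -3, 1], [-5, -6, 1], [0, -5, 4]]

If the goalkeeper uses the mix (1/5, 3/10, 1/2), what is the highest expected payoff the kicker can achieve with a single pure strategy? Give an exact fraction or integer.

left: (-6)·(1/5) + (-3)·(3/10) + (1)·(1/2) = -8/5.
center: (-5)·(1/5) + (-6)·(3/10) + (1)·(1/2) = -23/10.
right: (0)·(1/5) + (-5)·(3/10) + (4)·(1/2) = 1/2.
The best pure response is right with expected payoff 1/2.

1/2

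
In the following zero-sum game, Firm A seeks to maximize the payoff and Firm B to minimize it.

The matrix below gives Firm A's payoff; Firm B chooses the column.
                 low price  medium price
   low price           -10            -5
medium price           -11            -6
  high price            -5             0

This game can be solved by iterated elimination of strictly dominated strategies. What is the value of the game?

Column medium price is strictly dominated by low price for Firm B (-10<-5, -11<-6, -5<0); eliminate medium price.
Row medium price is strictly dominated by row low price (-10>-11); eliminate medium price.
Row low price is strictly dominated by row high price (-5>-10); eliminate low price.
Only (high price, low price) remains, with payoff -5.

-5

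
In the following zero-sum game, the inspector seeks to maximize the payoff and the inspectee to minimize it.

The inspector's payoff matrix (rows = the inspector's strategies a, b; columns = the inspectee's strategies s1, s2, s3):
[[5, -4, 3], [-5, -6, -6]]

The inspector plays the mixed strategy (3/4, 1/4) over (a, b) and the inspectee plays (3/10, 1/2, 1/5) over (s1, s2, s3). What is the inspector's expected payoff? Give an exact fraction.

Against (3/10, 1/2, 1/5), each row's expected payoff is a: 1/10; b: -57/10.
Taking the (3/4, 1/4)-weighted average: (3/4)·(1/10) + (1/4)·(-57/10) = -27/20.

-27/20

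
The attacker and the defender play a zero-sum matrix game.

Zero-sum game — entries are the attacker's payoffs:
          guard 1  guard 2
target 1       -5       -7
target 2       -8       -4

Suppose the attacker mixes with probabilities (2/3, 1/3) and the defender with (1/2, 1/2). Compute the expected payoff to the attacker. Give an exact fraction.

-6

Against (1/2, 1/2), each row's expected payoff is target 1: -6; target 2: -6.
Taking the (2/3, 1/3)-weighted average: (2/3)·(-6) + (1/3)·(-6) = -6.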